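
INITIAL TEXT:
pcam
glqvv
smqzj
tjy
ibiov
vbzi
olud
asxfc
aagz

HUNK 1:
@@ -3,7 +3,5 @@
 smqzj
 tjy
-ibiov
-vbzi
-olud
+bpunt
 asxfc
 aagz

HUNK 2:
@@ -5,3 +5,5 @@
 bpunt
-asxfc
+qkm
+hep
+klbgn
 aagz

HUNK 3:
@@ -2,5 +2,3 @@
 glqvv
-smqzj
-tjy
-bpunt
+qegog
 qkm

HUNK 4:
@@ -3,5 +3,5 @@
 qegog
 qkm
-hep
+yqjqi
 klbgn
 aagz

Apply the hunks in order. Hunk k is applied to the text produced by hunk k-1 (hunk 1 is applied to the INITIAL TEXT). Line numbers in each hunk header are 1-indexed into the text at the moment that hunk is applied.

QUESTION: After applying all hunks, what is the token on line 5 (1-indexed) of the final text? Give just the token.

Hunk 1: at line 3 remove [ibiov,vbzi,olud] add [bpunt] -> 7 lines: pcam glqvv smqzj tjy bpunt asxfc aagz
Hunk 2: at line 5 remove [asxfc] add [qkm,hep,klbgn] -> 9 lines: pcam glqvv smqzj tjy bpunt qkm hep klbgn aagz
Hunk 3: at line 2 remove [smqzj,tjy,bpunt] add [qegog] -> 7 lines: pcam glqvv qegog qkm hep klbgn aagz
Hunk 4: at line 3 remove [hep] add [yqjqi] -> 7 lines: pcam glqvv qegog qkm yqjqi klbgn aagz
Final line 5: yqjqi

Answer: yqjqi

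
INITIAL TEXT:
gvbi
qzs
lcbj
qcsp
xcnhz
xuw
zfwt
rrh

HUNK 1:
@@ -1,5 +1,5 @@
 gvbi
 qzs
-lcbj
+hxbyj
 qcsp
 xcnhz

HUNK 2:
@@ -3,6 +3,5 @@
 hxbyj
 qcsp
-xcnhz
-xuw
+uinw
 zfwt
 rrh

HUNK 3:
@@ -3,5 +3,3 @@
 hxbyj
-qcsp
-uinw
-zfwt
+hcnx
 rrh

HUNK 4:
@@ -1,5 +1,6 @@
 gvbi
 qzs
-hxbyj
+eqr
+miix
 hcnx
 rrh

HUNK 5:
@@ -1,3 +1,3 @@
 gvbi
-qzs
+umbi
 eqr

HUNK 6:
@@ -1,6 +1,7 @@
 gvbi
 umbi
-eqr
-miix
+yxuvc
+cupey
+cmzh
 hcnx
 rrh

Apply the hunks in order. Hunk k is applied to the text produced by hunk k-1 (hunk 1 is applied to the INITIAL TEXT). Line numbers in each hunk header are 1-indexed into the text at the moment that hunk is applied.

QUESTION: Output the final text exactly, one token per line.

Hunk 1: at line 1 remove [lcbj] add [hxbyj] -> 8 lines: gvbi qzs hxbyj qcsp xcnhz xuw zfwt rrh
Hunk 2: at line 3 remove [xcnhz,xuw] add [uinw] -> 7 lines: gvbi qzs hxbyj qcsp uinw zfwt rrh
Hunk 3: at line 3 remove [qcsp,uinw,zfwt] add [hcnx] -> 5 lines: gvbi qzs hxbyj hcnx rrh
Hunk 4: at line 1 remove [hxbyj] add [eqr,miix] -> 6 lines: gvbi qzs eqr miix hcnx rrh
Hunk 5: at line 1 remove [qzs] add [umbi] -> 6 lines: gvbi umbi eqr miix hcnx rrh
Hunk 6: at line 1 remove [eqr,miix] add [yxuvc,cupey,cmzh] -> 7 lines: gvbi umbi yxuvc cupey cmzh hcnx rrh

Answer: gvbi
umbi
yxuvc
cupey
cmzh
hcnx
rrh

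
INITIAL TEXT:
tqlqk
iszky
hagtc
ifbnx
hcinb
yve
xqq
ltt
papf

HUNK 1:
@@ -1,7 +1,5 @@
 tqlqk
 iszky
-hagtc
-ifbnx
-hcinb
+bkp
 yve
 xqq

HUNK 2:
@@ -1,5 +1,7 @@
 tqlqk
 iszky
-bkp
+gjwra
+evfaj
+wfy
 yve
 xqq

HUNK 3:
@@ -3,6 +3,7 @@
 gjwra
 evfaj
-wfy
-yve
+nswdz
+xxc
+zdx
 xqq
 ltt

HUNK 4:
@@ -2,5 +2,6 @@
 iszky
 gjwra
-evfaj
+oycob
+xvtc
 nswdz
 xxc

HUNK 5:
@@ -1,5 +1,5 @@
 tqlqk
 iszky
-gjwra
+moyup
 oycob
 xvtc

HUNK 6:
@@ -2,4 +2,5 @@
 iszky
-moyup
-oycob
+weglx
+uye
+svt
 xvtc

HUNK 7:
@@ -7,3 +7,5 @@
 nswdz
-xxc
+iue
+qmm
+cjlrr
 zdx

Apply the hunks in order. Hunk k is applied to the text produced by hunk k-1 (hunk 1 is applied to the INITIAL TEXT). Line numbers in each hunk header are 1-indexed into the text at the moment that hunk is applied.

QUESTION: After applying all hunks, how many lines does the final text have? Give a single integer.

Answer: 14

Derivation:
Hunk 1: at line 1 remove [hagtc,ifbnx,hcinb] add [bkp] -> 7 lines: tqlqk iszky bkp yve xqq ltt papf
Hunk 2: at line 1 remove [bkp] add [gjwra,evfaj,wfy] -> 9 lines: tqlqk iszky gjwra evfaj wfy yve xqq ltt papf
Hunk 3: at line 3 remove [wfy,yve] add [nswdz,xxc,zdx] -> 10 lines: tqlqk iszky gjwra evfaj nswdz xxc zdx xqq ltt papf
Hunk 4: at line 2 remove [evfaj] add [oycob,xvtc] -> 11 lines: tqlqk iszky gjwra oycob xvtc nswdz xxc zdx xqq ltt papf
Hunk 5: at line 1 remove [gjwra] add [moyup] -> 11 lines: tqlqk iszky moyup oycob xvtc nswdz xxc zdx xqq ltt papf
Hunk 6: at line 2 remove [moyup,oycob] add [weglx,uye,svt] -> 12 lines: tqlqk iszky weglx uye svt xvtc nswdz xxc zdx xqq ltt papf
Hunk 7: at line 7 remove [xxc] add [iue,qmm,cjlrr] -> 14 lines: tqlqk iszky weglx uye svt xvtc nswdz iue qmm cjlrr zdx xqq ltt papf
Final line count: 14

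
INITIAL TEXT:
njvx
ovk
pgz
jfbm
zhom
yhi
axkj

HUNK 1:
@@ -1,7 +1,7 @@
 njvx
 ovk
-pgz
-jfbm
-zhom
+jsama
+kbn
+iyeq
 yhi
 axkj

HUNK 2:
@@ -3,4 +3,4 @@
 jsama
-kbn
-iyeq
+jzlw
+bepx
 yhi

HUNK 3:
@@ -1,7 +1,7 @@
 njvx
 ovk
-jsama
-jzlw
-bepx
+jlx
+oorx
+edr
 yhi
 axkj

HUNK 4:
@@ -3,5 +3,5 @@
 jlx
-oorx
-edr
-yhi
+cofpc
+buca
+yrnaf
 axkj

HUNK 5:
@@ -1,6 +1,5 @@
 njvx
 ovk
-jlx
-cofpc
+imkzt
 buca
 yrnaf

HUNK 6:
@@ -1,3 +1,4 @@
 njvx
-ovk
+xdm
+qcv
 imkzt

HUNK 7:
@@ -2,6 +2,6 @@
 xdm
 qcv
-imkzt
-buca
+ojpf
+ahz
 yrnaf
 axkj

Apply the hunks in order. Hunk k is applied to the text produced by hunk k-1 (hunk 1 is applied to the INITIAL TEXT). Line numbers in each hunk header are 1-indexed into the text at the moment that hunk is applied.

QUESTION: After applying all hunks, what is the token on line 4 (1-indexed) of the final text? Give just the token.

Hunk 1: at line 1 remove [pgz,jfbm,zhom] add [jsama,kbn,iyeq] -> 7 lines: njvx ovk jsama kbn iyeq yhi axkj
Hunk 2: at line 3 remove [kbn,iyeq] add [jzlw,bepx] -> 7 lines: njvx ovk jsama jzlw bepx yhi axkj
Hunk 3: at line 1 remove [jsama,jzlw,bepx] add [jlx,oorx,edr] -> 7 lines: njvx ovk jlx oorx edr yhi axkj
Hunk 4: at line 3 remove [oorx,edr,yhi] add [cofpc,buca,yrnaf] -> 7 lines: njvx ovk jlx cofpc buca yrnaf axkj
Hunk 5: at line 1 remove [jlx,cofpc] add [imkzt] -> 6 lines: njvx ovk imkzt buca yrnaf axkj
Hunk 6: at line 1 remove [ovk] add [xdm,qcv] -> 7 lines: njvx xdm qcv imkzt buca yrnaf axkj
Hunk 7: at line 2 remove [imkzt,buca] add [ojpf,ahz] -> 7 lines: njvx xdm qcv ojpf ahz yrnaf axkj
Final line 4: ojpf

Answer: ojpf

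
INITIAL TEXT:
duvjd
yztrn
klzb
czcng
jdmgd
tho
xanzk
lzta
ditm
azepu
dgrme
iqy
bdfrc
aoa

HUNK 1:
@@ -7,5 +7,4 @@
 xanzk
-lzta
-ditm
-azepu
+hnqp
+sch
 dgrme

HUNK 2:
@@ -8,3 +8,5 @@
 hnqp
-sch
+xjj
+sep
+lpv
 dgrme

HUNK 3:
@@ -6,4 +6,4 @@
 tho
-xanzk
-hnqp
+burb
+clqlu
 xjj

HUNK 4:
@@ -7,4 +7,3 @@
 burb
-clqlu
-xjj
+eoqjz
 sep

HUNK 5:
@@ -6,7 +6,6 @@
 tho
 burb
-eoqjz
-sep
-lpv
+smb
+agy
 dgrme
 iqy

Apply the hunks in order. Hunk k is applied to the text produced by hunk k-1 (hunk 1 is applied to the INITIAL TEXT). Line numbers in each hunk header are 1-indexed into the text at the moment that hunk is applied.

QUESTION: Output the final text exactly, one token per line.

Hunk 1: at line 7 remove [lzta,ditm,azepu] add [hnqp,sch] -> 13 lines: duvjd yztrn klzb czcng jdmgd tho xanzk hnqp sch dgrme iqy bdfrc aoa
Hunk 2: at line 8 remove [sch] add [xjj,sep,lpv] -> 15 lines: duvjd yztrn klzb czcng jdmgd tho xanzk hnqp xjj sep lpv dgrme iqy bdfrc aoa
Hunk 3: at line 6 remove [xanzk,hnqp] add [burb,clqlu] -> 15 lines: duvjd yztrn klzb czcng jdmgd tho burb clqlu xjj sep lpv dgrme iqy bdfrc aoa
Hunk 4: at line 7 remove [clqlu,xjj] add [eoqjz] -> 14 lines: duvjd yztrn klzb czcng jdmgd tho burb eoqjz sep lpv dgrme iqy bdfrc aoa
Hunk 5: at line 6 remove [eoqjz,sep,lpv] add [smb,agy] -> 13 lines: duvjd yztrn klzb czcng jdmgd tho burb smb agy dgrme iqy bdfrc aoa

Answer: duvjd
yztrn
klzb
czcng
jdmgd
tho
burb
smb
agy
dgrme
iqy
bdfrc
aoa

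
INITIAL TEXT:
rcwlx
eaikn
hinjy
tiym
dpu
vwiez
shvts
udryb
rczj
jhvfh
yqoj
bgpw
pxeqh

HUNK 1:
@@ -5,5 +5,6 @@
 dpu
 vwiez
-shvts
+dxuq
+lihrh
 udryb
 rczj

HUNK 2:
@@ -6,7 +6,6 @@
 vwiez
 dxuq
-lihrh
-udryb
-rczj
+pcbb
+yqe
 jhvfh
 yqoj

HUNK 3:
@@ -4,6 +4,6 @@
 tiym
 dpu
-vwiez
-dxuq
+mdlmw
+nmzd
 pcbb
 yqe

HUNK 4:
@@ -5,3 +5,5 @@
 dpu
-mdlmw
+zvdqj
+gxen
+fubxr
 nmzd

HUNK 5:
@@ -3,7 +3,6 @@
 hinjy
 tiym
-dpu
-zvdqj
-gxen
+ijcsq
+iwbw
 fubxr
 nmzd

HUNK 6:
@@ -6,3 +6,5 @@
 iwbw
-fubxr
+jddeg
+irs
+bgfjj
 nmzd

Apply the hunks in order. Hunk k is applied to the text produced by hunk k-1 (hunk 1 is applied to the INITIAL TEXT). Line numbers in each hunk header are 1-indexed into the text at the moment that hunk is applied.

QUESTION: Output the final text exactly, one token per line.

Answer: rcwlx
eaikn
hinjy
tiym
ijcsq
iwbw
jddeg
irs
bgfjj
nmzd
pcbb
yqe
jhvfh
yqoj
bgpw
pxeqh

Derivation:
Hunk 1: at line 5 remove [shvts] add [dxuq,lihrh] -> 14 lines: rcwlx eaikn hinjy tiym dpu vwiez dxuq lihrh udryb rczj jhvfh yqoj bgpw pxeqh
Hunk 2: at line 6 remove [lihrh,udryb,rczj] add [pcbb,yqe] -> 13 lines: rcwlx eaikn hinjy tiym dpu vwiez dxuq pcbb yqe jhvfh yqoj bgpw pxeqh
Hunk 3: at line 4 remove [vwiez,dxuq] add [mdlmw,nmzd] -> 13 lines: rcwlx eaikn hinjy tiym dpu mdlmw nmzd pcbb yqe jhvfh yqoj bgpw pxeqh
Hunk 4: at line 5 remove [mdlmw] add [zvdqj,gxen,fubxr] -> 15 lines: rcwlx eaikn hinjy tiym dpu zvdqj gxen fubxr nmzd pcbb yqe jhvfh yqoj bgpw pxeqh
Hunk 5: at line 3 remove [dpu,zvdqj,gxen] add [ijcsq,iwbw] -> 14 lines: rcwlx eaikn hinjy tiym ijcsq iwbw fubxr nmzd pcbb yqe jhvfh yqoj bgpw pxeqh
Hunk 6: at line 6 remove [fubxr] add [jddeg,irs,bgfjj] -> 16 lines: rcwlx eaikn hinjy tiym ijcsq iwbw jddeg irs bgfjj nmzd pcbb yqe jhvfh yqoj bgpw pxeqh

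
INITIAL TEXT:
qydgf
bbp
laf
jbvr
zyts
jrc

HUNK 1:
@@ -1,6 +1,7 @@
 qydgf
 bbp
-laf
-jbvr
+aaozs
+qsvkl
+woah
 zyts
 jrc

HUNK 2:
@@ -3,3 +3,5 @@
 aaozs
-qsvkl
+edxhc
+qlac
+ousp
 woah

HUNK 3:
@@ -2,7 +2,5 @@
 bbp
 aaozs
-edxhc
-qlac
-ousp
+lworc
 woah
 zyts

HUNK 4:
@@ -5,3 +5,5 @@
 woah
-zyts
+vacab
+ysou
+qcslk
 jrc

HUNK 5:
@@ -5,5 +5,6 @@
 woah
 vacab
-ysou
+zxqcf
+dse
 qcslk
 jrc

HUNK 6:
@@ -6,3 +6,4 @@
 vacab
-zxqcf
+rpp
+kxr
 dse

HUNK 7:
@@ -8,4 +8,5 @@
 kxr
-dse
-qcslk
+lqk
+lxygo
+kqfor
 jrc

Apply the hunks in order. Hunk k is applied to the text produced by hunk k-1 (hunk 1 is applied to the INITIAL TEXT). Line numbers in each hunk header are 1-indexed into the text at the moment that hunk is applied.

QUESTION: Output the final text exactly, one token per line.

Hunk 1: at line 1 remove [laf,jbvr] add [aaozs,qsvkl,woah] -> 7 lines: qydgf bbp aaozs qsvkl woah zyts jrc
Hunk 2: at line 3 remove [qsvkl] add [edxhc,qlac,ousp] -> 9 lines: qydgf bbp aaozs edxhc qlac ousp woah zyts jrc
Hunk 3: at line 2 remove [edxhc,qlac,ousp] add [lworc] -> 7 lines: qydgf bbp aaozs lworc woah zyts jrc
Hunk 4: at line 5 remove [zyts] add [vacab,ysou,qcslk] -> 9 lines: qydgf bbp aaozs lworc woah vacab ysou qcslk jrc
Hunk 5: at line 5 remove [ysou] add [zxqcf,dse] -> 10 lines: qydgf bbp aaozs lworc woah vacab zxqcf dse qcslk jrc
Hunk 6: at line 6 remove [zxqcf] add [rpp,kxr] -> 11 lines: qydgf bbp aaozs lworc woah vacab rpp kxr dse qcslk jrc
Hunk 7: at line 8 remove [dse,qcslk] add [lqk,lxygo,kqfor] -> 12 lines: qydgf bbp aaozs lworc woah vacab rpp kxr lqk lxygo kqfor jrc

Answer: qydgf
bbp
aaozs
lworc
woah
vacab
rpp
kxr
lqk
lxygo
kqfor
jrc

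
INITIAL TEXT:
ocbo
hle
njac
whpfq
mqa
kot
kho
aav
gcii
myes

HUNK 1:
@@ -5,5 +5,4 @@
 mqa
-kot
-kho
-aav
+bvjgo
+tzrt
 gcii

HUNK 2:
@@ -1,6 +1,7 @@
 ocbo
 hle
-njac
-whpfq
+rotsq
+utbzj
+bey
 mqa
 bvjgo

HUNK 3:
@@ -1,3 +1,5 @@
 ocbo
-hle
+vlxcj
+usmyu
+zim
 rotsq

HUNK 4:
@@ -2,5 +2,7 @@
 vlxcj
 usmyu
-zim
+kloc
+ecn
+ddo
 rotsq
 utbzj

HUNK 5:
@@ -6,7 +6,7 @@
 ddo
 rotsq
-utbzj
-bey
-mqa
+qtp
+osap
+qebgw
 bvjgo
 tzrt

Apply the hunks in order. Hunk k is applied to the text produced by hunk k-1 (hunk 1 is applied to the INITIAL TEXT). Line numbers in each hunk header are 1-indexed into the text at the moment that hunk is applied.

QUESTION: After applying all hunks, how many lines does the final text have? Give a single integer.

Answer: 14

Derivation:
Hunk 1: at line 5 remove [kot,kho,aav] add [bvjgo,tzrt] -> 9 lines: ocbo hle njac whpfq mqa bvjgo tzrt gcii myes
Hunk 2: at line 1 remove [njac,whpfq] add [rotsq,utbzj,bey] -> 10 lines: ocbo hle rotsq utbzj bey mqa bvjgo tzrt gcii myes
Hunk 3: at line 1 remove [hle] add [vlxcj,usmyu,zim] -> 12 lines: ocbo vlxcj usmyu zim rotsq utbzj bey mqa bvjgo tzrt gcii myes
Hunk 4: at line 2 remove [zim] add [kloc,ecn,ddo] -> 14 lines: ocbo vlxcj usmyu kloc ecn ddo rotsq utbzj bey mqa bvjgo tzrt gcii myes
Hunk 5: at line 6 remove [utbzj,bey,mqa] add [qtp,osap,qebgw] -> 14 lines: ocbo vlxcj usmyu kloc ecn ddo rotsq qtp osap qebgw bvjgo tzrt gcii myes
Final line count: 14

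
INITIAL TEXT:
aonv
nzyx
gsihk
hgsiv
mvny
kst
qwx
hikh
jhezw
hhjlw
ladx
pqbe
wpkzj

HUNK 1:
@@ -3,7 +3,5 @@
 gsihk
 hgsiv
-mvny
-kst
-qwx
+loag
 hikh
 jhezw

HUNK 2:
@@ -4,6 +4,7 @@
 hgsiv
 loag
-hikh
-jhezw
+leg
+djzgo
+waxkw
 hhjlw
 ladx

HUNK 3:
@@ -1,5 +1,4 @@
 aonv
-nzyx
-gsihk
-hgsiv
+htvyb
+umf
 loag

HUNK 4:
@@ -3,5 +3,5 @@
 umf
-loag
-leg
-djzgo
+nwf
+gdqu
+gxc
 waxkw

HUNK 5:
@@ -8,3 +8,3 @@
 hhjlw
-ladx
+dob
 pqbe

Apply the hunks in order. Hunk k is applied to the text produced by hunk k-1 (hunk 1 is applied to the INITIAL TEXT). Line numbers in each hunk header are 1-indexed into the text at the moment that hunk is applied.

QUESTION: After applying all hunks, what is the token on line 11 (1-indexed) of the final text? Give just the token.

Answer: wpkzj

Derivation:
Hunk 1: at line 3 remove [mvny,kst,qwx] add [loag] -> 11 lines: aonv nzyx gsihk hgsiv loag hikh jhezw hhjlw ladx pqbe wpkzj
Hunk 2: at line 4 remove [hikh,jhezw] add [leg,djzgo,waxkw] -> 12 lines: aonv nzyx gsihk hgsiv loag leg djzgo waxkw hhjlw ladx pqbe wpkzj
Hunk 3: at line 1 remove [nzyx,gsihk,hgsiv] add [htvyb,umf] -> 11 lines: aonv htvyb umf loag leg djzgo waxkw hhjlw ladx pqbe wpkzj
Hunk 4: at line 3 remove [loag,leg,djzgo] add [nwf,gdqu,gxc] -> 11 lines: aonv htvyb umf nwf gdqu gxc waxkw hhjlw ladx pqbe wpkzj
Hunk 5: at line 8 remove [ladx] add [dob] -> 11 lines: aonv htvyb umf nwf gdqu gxc waxkw hhjlw dob pqbe wpkzj
Final line 11: wpkzj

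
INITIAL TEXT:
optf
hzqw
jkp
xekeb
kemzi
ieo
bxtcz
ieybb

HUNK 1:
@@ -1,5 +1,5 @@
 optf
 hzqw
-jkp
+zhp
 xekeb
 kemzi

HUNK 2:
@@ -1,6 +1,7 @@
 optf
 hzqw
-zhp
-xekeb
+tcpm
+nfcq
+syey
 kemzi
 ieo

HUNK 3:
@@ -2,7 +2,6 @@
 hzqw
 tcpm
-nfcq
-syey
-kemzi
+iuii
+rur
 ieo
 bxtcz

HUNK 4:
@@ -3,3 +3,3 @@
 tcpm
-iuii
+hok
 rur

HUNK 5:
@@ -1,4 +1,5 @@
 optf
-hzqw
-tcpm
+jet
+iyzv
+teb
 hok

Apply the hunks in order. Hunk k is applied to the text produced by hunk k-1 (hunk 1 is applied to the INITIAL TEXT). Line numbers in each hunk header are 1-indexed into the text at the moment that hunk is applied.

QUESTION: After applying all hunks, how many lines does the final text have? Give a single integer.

Answer: 9

Derivation:
Hunk 1: at line 1 remove [jkp] add [zhp] -> 8 lines: optf hzqw zhp xekeb kemzi ieo bxtcz ieybb
Hunk 2: at line 1 remove [zhp,xekeb] add [tcpm,nfcq,syey] -> 9 lines: optf hzqw tcpm nfcq syey kemzi ieo bxtcz ieybb
Hunk 3: at line 2 remove [nfcq,syey,kemzi] add [iuii,rur] -> 8 lines: optf hzqw tcpm iuii rur ieo bxtcz ieybb
Hunk 4: at line 3 remove [iuii] add [hok] -> 8 lines: optf hzqw tcpm hok rur ieo bxtcz ieybb
Hunk 5: at line 1 remove [hzqw,tcpm] add [jet,iyzv,teb] -> 9 lines: optf jet iyzv teb hok rur ieo bxtcz ieybb
Final line count: 9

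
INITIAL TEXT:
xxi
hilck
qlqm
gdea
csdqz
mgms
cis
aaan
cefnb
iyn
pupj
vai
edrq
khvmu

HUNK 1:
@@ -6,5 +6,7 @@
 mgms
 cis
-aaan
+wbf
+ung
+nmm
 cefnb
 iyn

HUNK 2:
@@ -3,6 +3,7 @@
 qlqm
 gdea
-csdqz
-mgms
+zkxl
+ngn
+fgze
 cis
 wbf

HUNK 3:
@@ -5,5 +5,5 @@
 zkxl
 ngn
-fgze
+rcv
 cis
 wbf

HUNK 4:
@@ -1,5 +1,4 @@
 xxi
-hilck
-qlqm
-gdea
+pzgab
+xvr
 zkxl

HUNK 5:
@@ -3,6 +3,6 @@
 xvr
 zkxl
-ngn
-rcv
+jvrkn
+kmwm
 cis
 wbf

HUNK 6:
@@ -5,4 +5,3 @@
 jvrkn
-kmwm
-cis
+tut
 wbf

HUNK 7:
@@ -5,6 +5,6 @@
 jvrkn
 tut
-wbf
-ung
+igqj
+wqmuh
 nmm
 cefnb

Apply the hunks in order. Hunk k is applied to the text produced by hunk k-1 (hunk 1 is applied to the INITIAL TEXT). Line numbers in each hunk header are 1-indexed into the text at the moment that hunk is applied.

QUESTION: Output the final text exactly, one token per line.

Answer: xxi
pzgab
xvr
zkxl
jvrkn
tut
igqj
wqmuh
nmm
cefnb
iyn
pupj
vai
edrq
khvmu

Derivation:
Hunk 1: at line 6 remove [aaan] add [wbf,ung,nmm] -> 16 lines: xxi hilck qlqm gdea csdqz mgms cis wbf ung nmm cefnb iyn pupj vai edrq khvmu
Hunk 2: at line 3 remove [csdqz,mgms] add [zkxl,ngn,fgze] -> 17 lines: xxi hilck qlqm gdea zkxl ngn fgze cis wbf ung nmm cefnb iyn pupj vai edrq khvmu
Hunk 3: at line 5 remove [fgze] add [rcv] -> 17 lines: xxi hilck qlqm gdea zkxl ngn rcv cis wbf ung nmm cefnb iyn pupj vai edrq khvmu
Hunk 4: at line 1 remove [hilck,qlqm,gdea] add [pzgab,xvr] -> 16 lines: xxi pzgab xvr zkxl ngn rcv cis wbf ung nmm cefnb iyn pupj vai edrq khvmu
Hunk 5: at line 3 remove [ngn,rcv] add [jvrkn,kmwm] -> 16 lines: xxi pzgab xvr zkxl jvrkn kmwm cis wbf ung nmm cefnb iyn pupj vai edrq khvmu
Hunk 6: at line 5 remove [kmwm,cis] add [tut] -> 15 lines: xxi pzgab xvr zkxl jvrkn tut wbf ung nmm cefnb iyn pupj vai edrq khvmu
Hunk 7: at line 5 remove [wbf,ung] add [igqj,wqmuh] -> 15 lines: xxi pzgab xvr zkxl jvrkn tut igqj wqmuh nmm cefnb iyn pupj vai edrq khvmu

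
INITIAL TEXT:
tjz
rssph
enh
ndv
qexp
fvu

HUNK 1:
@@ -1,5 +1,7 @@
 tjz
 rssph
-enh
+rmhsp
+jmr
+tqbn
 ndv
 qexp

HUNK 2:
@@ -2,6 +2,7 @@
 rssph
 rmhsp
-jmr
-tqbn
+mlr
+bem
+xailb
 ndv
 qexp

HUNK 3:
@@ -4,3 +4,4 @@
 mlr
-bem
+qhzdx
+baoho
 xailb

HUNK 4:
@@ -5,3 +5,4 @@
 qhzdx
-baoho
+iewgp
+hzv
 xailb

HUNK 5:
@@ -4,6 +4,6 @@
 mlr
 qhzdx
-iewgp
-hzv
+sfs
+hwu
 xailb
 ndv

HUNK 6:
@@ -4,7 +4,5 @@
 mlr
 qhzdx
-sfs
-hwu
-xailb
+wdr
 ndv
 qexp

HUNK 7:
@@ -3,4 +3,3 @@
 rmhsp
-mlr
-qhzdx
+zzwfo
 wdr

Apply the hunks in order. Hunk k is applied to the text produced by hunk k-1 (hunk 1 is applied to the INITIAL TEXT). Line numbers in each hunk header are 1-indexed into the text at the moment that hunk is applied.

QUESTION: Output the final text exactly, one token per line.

Answer: tjz
rssph
rmhsp
zzwfo
wdr
ndv
qexp
fvu

Derivation:
Hunk 1: at line 1 remove [enh] add [rmhsp,jmr,tqbn] -> 8 lines: tjz rssph rmhsp jmr tqbn ndv qexp fvu
Hunk 2: at line 2 remove [jmr,tqbn] add [mlr,bem,xailb] -> 9 lines: tjz rssph rmhsp mlr bem xailb ndv qexp fvu
Hunk 3: at line 4 remove [bem] add [qhzdx,baoho] -> 10 lines: tjz rssph rmhsp mlr qhzdx baoho xailb ndv qexp fvu
Hunk 4: at line 5 remove [baoho] add [iewgp,hzv] -> 11 lines: tjz rssph rmhsp mlr qhzdx iewgp hzv xailb ndv qexp fvu
Hunk 5: at line 4 remove [iewgp,hzv] add [sfs,hwu] -> 11 lines: tjz rssph rmhsp mlr qhzdx sfs hwu xailb ndv qexp fvu
Hunk 6: at line 4 remove [sfs,hwu,xailb] add [wdr] -> 9 lines: tjz rssph rmhsp mlr qhzdx wdr ndv qexp fvu
Hunk 7: at line 3 remove [mlr,qhzdx] add [zzwfo] -> 8 lines: tjz rssph rmhsp zzwfo wdr ndv qexp fvu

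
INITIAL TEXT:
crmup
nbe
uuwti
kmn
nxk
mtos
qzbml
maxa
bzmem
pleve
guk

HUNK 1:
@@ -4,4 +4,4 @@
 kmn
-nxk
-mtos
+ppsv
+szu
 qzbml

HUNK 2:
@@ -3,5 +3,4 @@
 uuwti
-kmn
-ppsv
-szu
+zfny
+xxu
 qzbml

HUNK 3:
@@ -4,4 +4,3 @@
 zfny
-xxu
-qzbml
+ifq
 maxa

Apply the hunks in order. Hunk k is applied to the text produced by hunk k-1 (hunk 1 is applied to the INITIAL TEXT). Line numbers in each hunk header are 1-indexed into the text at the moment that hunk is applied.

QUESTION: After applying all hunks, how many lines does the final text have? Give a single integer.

Hunk 1: at line 4 remove [nxk,mtos] add [ppsv,szu] -> 11 lines: crmup nbe uuwti kmn ppsv szu qzbml maxa bzmem pleve guk
Hunk 2: at line 3 remove [kmn,ppsv,szu] add [zfny,xxu] -> 10 lines: crmup nbe uuwti zfny xxu qzbml maxa bzmem pleve guk
Hunk 3: at line 4 remove [xxu,qzbml] add [ifq] -> 9 lines: crmup nbe uuwti zfny ifq maxa bzmem pleve guk
Final line count: 9

Answer: 9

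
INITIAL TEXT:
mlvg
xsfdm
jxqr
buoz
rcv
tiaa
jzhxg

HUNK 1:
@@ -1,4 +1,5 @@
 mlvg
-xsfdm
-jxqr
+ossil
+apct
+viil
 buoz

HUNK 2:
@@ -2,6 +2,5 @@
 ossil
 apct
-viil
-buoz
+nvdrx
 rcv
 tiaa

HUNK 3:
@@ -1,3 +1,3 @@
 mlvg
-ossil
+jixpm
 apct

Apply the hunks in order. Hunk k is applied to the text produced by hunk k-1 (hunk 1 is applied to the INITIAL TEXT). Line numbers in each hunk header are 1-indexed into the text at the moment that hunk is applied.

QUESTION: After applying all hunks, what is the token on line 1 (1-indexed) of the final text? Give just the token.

Answer: mlvg

Derivation:
Hunk 1: at line 1 remove [xsfdm,jxqr] add [ossil,apct,viil] -> 8 lines: mlvg ossil apct viil buoz rcv tiaa jzhxg
Hunk 2: at line 2 remove [viil,buoz] add [nvdrx] -> 7 lines: mlvg ossil apct nvdrx rcv tiaa jzhxg
Hunk 3: at line 1 remove [ossil] add [jixpm] -> 7 lines: mlvg jixpm apct nvdrx rcv tiaa jzhxg
Final line 1: mlvg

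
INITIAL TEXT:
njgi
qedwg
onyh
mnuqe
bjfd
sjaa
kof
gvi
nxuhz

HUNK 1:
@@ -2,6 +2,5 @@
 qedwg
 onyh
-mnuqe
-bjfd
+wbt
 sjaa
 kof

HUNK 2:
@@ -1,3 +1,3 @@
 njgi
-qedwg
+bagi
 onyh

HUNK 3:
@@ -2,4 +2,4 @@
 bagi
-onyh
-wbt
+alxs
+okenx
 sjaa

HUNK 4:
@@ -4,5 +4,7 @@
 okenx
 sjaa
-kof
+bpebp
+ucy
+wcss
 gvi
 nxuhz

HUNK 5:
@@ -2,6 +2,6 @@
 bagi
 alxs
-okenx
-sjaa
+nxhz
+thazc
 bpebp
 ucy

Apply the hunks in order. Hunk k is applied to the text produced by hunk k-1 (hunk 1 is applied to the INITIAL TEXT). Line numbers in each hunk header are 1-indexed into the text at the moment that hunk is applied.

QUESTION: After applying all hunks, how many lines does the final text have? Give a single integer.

Answer: 10

Derivation:
Hunk 1: at line 2 remove [mnuqe,bjfd] add [wbt] -> 8 lines: njgi qedwg onyh wbt sjaa kof gvi nxuhz
Hunk 2: at line 1 remove [qedwg] add [bagi] -> 8 lines: njgi bagi onyh wbt sjaa kof gvi nxuhz
Hunk 3: at line 2 remove [onyh,wbt] add [alxs,okenx] -> 8 lines: njgi bagi alxs okenx sjaa kof gvi nxuhz
Hunk 4: at line 4 remove [kof] add [bpebp,ucy,wcss] -> 10 lines: njgi bagi alxs okenx sjaa bpebp ucy wcss gvi nxuhz
Hunk 5: at line 2 remove [okenx,sjaa] add [nxhz,thazc] -> 10 lines: njgi bagi alxs nxhz thazc bpebp ucy wcss gvi nxuhz
Final line count: 10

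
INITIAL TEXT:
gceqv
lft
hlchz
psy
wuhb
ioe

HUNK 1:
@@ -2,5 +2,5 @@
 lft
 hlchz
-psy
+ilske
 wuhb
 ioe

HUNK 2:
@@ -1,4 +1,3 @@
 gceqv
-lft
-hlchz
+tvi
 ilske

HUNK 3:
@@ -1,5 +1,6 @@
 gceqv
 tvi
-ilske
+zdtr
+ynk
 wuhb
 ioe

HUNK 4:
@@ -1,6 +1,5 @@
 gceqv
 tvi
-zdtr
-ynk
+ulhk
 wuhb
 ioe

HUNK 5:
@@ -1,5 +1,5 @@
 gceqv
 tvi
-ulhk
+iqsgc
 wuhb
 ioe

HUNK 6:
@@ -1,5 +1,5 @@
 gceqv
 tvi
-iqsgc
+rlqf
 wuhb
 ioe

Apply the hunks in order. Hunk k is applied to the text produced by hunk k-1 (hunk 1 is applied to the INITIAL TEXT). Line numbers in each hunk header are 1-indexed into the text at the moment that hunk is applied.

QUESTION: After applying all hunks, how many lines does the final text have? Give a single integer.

Answer: 5

Derivation:
Hunk 1: at line 2 remove [psy] add [ilske] -> 6 lines: gceqv lft hlchz ilske wuhb ioe
Hunk 2: at line 1 remove [lft,hlchz] add [tvi] -> 5 lines: gceqv tvi ilske wuhb ioe
Hunk 3: at line 1 remove [ilske] add [zdtr,ynk] -> 6 lines: gceqv tvi zdtr ynk wuhb ioe
Hunk 4: at line 1 remove [zdtr,ynk] add [ulhk] -> 5 lines: gceqv tvi ulhk wuhb ioe
Hunk 5: at line 1 remove [ulhk] add [iqsgc] -> 5 lines: gceqv tvi iqsgc wuhb ioe
Hunk 6: at line 1 remove [iqsgc] add [rlqf] -> 5 lines: gceqv tvi rlqf wuhb ioe
Final line count: 5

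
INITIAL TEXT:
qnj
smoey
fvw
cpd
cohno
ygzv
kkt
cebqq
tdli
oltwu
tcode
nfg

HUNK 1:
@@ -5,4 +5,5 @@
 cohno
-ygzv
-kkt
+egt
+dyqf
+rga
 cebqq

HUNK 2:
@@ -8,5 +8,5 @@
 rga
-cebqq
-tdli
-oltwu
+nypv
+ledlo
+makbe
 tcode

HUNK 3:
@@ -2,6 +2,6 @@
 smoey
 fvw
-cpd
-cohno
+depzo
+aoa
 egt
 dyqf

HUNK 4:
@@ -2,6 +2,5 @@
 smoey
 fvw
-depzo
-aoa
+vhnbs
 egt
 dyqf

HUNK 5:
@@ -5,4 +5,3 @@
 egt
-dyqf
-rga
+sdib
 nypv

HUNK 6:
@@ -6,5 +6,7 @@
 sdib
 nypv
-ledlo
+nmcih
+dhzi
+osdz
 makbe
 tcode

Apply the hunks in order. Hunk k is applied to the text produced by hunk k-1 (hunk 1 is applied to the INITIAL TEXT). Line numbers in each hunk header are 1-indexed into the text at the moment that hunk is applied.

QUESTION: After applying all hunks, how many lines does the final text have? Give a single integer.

Hunk 1: at line 5 remove [ygzv,kkt] add [egt,dyqf,rga] -> 13 lines: qnj smoey fvw cpd cohno egt dyqf rga cebqq tdli oltwu tcode nfg
Hunk 2: at line 8 remove [cebqq,tdli,oltwu] add [nypv,ledlo,makbe] -> 13 lines: qnj smoey fvw cpd cohno egt dyqf rga nypv ledlo makbe tcode nfg
Hunk 3: at line 2 remove [cpd,cohno] add [depzo,aoa] -> 13 lines: qnj smoey fvw depzo aoa egt dyqf rga nypv ledlo makbe tcode nfg
Hunk 4: at line 2 remove [depzo,aoa] add [vhnbs] -> 12 lines: qnj smoey fvw vhnbs egt dyqf rga nypv ledlo makbe tcode nfg
Hunk 5: at line 5 remove [dyqf,rga] add [sdib] -> 11 lines: qnj smoey fvw vhnbs egt sdib nypv ledlo makbe tcode nfg
Hunk 6: at line 6 remove [ledlo] add [nmcih,dhzi,osdz] -> 13 lines: qnj smoey fvw vhnbs egt sdib nypv nmcih dhzi osdz makbe tcode nfg
Final line count: 13

Answer: 13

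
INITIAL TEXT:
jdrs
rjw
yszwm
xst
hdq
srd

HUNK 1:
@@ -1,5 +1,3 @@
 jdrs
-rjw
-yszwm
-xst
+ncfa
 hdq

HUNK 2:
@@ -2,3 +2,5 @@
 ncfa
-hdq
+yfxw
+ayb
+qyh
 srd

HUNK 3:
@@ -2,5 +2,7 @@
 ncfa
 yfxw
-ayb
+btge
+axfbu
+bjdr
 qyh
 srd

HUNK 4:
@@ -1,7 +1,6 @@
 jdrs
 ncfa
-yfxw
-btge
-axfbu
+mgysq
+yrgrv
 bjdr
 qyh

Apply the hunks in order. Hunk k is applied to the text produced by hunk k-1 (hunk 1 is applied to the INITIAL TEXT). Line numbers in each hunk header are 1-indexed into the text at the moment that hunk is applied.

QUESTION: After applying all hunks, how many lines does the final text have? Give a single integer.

Hunk 1: at line 1 remove [rjw,yszwm,xst] add [ncfa] -> 4 lines: jdrs ncfa hdq srd
Hunk 2: at line 2 remove [hdq] add [yfxw,ayb,qyh] -> 6 lines: jdrs ncfa yfxw ayb qyh srd
Hunk 3: at line 2 remove [ayb] add [btge,axfbu,bjdr] -> 8 lines: jdrs ncfa yfxw btge axfbu bjdr qyh srd
Hunk 4: at line 1 remove [yfxw,btge,axfbu] add [mgysq,yrgrv] -> 7 lines: jdrs ncfa mgysq yrgrv bjdr qyh srd
Final line count: 7

Answer: 7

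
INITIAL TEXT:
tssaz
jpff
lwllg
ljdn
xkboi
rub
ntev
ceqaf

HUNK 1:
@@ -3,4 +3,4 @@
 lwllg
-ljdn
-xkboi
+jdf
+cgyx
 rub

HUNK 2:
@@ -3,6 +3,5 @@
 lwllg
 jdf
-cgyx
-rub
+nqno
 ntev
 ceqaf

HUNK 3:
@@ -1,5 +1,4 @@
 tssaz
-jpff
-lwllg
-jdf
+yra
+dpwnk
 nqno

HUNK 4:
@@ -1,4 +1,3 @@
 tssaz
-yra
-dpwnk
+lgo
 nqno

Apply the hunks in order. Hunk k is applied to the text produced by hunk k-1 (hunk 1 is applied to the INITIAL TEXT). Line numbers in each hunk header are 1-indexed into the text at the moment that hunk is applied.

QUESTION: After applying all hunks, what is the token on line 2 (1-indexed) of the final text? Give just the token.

Hunk 1: at line 3 remove [ljdn,xkboi] add [jdf,cgyx] -> 8 lines: tssaz jpff lwllg jdf cgyx rub ntev ceqaf
Hunk 2: at line 3 remove [cgyx,rub] add [nqno] -> 7 lines: tssaz jpff lwllg jdf nqno ntev ceqaf
Hunk 3: at line 1 remove [jpff,lwllg,jdf] add [yra,dpwnk] -> 6 lines: tssaz yra dpwnk nqno ntev ceqaf
Hunk 4: at line 1 remove [yra,dpwnk] add [lgo] -> 5 lines: tssaz lgo nqno ntev ceqaf
Final line 2: lgo

Answer: lgo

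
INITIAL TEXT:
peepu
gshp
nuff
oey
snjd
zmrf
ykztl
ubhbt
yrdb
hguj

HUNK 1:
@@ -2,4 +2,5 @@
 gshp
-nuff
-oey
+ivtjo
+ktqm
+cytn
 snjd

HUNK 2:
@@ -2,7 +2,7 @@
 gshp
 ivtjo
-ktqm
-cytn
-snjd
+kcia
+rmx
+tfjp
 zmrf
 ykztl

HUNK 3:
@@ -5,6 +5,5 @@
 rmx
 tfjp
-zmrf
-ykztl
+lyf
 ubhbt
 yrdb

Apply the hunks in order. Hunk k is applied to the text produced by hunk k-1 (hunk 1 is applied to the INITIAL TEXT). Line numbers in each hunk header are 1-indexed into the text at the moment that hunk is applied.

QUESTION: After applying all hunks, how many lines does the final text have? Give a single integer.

Hunk 1: at line 2 remove [nuff,oey] add [ivtjo,ktqm,cytn] -> 11 lines: peepu gshp ivtjo ktqm cytn snjd zmrf ykztl ubhbt yrdb hguj
Hunk 2: at line 2 remove [ktqm,cytn,snjd] add [kcia,rmx,tfjp] -> 11 lines: peepu gshp ivtjo kcia rmx tfjp zmrf ykztl ubhbt yrdb hguj
Hunk 3: at line 5 remove [zmrf,ykztl] add [lyf] -> 10 lines: peepu gshp ivtjo kcia rmx tfjp lyf ubhbt yrdb hguj
Final line count: 10

Answer: 10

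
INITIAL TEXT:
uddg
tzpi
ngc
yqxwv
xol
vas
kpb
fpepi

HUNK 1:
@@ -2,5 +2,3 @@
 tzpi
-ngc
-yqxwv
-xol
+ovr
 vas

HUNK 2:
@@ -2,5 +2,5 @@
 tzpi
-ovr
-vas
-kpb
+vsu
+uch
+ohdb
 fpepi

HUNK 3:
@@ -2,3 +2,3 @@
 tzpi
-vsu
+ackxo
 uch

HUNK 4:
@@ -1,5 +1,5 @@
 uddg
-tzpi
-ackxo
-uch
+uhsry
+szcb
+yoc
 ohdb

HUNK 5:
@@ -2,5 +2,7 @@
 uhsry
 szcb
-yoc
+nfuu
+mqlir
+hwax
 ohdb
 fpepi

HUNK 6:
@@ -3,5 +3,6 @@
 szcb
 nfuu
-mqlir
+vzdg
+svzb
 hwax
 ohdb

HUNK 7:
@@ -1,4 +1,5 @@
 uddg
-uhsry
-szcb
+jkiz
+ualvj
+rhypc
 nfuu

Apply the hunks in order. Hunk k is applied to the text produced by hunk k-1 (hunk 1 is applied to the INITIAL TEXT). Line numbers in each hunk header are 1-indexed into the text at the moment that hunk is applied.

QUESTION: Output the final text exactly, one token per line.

Hunk 1: at line 2 remove [ngc,yqxwv,xol] add [ovr] -> 6 lines: uddg tzpi ovr vas kpb fpepi
Hunk 2: at line 2 remove [ovr,vas,kpb] add [vsu,uch,ohdb] -> 6 lines: uddg tzpi vsu uch ohdb fpepi
Hunk 3: at line 2 remove [vsu] add [ackxo] -> 6 lines: uddg tzpi ackxo uch ohdb fpepi
Hunk 4: at line 1 remove [tzpi,ackxo,uch] add [uhsry,szcb,yoc] -> 6 lines: uddg uhsry szcb yoc ohdb fpepi
Hunk 5: at line 2 remove [yoc] add [nfuu,mqlir,hwax] -> 8 lines: uddg uhsry szcb nfuu mqlir hwax ohdb fpepi
Hunk 6: at line 3 remove [mqlir] add [vzdg,svzb] -> 9 lines: uddg uhsry szcb nfuu vzdg svzb hwax ohdb fpepi
Hunk 7: at line 1 remove [uhsry,szcb] add [jkiz,ualvj,rhypc] -> 10 lines: uddg jkiz ualvj rhypc nfuu vzdg svzb hwax ohdb fpepi

Answer: uddg
jkiz
ualvj
rhypc
nfuu
vzdg
svzb
hwax
ohdb
fpepi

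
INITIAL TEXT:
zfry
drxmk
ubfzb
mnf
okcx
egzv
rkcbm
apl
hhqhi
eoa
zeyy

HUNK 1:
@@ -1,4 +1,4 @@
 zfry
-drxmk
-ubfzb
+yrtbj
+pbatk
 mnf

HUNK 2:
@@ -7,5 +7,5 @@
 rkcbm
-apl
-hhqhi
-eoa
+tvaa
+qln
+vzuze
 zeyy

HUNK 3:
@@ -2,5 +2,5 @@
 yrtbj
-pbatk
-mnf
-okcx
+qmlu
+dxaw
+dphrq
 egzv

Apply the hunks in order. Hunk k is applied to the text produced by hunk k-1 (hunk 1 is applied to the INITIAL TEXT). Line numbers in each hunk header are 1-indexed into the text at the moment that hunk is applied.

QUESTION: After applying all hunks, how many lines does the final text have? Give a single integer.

Answer: 11

Derivation:
Hunk 1: at line 1 remove [drxmk,ubfzb] add [yrtbj,pbatk] -> 11 lines: zfry yrtbj pbatk mnf okcx egzv rkcbm apl hhqhi eoa zeyy
Hunk 2: at line 7 remove [apl,hhqhi,eoa] add [tvaa,qln,vzuze] -> 11 lines: zfry yrtbj pbatk mnf okcx egzv rkcbm tvaa qln vzuze zeyy
Hunk 3: at line 2 remove [pbatk,mnf,okcx] add [qmlu,dxaw,dphrq] -> 11 lines: zfry yrtbj qmlu dxaw dphrq egzv rkcbm tvaa qln vzuze zeyy
Final line count: 11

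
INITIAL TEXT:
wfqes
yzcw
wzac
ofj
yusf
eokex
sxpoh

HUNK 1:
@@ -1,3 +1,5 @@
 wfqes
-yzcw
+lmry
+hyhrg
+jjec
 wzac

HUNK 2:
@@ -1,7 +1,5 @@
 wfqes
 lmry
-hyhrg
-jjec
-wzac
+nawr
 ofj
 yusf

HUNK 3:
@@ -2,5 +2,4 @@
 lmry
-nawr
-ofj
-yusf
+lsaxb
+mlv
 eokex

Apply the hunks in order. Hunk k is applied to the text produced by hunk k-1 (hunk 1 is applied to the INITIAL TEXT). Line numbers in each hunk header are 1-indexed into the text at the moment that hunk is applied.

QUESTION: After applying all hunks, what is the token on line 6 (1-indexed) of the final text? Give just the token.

Hunk 1: at line 1 remove [yzcw] add [lmry,hyhrg,jjec] -> 9 lines: wfqes lmry hyhrg jjec wzac ofj yusf eokex sxpoh
Hunk 2: at line 1 remove [hyhrg,jjec,wzac] add [nawr] -> 7 lines: wfqes lmry nawr ofj yusf eokex sxpoh
Hunk 3: at line 2 remove [nawr,ofj,yusf] add [lsaxb,mlv] -> 6 lines: wfqes lmry lsaxb mlv eokex sxpoh
Final line 6: sxpoh

Answer: sxpoh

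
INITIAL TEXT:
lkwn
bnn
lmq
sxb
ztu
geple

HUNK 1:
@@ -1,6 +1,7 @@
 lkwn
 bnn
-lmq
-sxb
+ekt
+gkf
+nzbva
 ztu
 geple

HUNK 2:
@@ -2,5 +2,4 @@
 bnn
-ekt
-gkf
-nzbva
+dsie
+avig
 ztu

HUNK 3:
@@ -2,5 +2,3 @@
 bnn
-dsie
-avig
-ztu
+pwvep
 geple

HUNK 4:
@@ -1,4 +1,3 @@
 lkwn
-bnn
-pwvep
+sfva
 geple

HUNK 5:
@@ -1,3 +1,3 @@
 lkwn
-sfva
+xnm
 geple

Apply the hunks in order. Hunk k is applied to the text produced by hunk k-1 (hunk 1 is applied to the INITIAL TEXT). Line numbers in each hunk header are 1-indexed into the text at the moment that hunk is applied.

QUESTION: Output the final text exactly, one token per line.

Answer: lkwn
xnm
geple

Derivation:
Hunk 1: at line 1 remove [lmq,sxb] add [ekt,gkf,nzbva] -> 7 lines: lkwn bnn ekt gkf nzbva ztu geple
Hunk 2: at line 2 remove [ekt,gkf,nzbva] add [dsie,avig] -> 6 lines: lkwn bnn dsie avig ztu geple
Hunk 3: at line 2 remove [dsie,avig,ztu] add [pwvep] -> 4 lines: lkwn bnn pwvep geple
Hunk 4: at line 1 remove [bnn,pwvep] add [sfva] -> 3 lines: lkwn sfva geple
Hunk 5: at line 1 remove [sfva] add [xnm] -> 3 lines: lkwn xnm geple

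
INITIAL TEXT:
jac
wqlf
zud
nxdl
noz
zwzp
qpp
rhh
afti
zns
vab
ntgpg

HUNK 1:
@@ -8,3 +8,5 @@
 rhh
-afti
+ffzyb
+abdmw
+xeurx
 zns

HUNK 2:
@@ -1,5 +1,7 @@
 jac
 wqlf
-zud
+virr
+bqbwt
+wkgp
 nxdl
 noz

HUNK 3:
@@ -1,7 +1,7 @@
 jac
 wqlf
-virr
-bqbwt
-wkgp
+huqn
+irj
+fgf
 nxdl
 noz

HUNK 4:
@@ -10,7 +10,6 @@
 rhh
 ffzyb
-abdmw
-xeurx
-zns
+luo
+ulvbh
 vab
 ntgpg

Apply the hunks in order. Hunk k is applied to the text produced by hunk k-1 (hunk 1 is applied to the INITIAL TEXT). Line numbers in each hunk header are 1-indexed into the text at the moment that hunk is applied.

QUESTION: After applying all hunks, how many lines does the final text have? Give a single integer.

Hunk 1: at line 8 remove [afti] add [ffzyb,abdmw,xeurx] -> 14 lines: jac wqlf zud nxdl noz zwzp qpp rhh ffzyb abdmw xeurx zns vab ntgpg
Hunk 2: at line 1 remove [zud] add [virr,bqbwt,wkgp] -> 16 lines: jac wqlf virr bqbwt wkgp nxdl noz zwzp qpp rhh ffzyb abdmw xeurx zns vab ntgpg
Hunk 3: at line 1 remove [virr,bqbwt,wkgp] add [huqn,irj,fgf] -> 16 lines: jac wqlf huqn irj fgf nxdl noz zwzp qpp rhh ffzyb abdmw xeurx zns vab ntgpg
Hunk 4: at line 10 remove [abdmw,xeurx,zns] add [luo,ulvbh] -> 15 lines: jac wqlf huqn irj fgf nxdl noz zwzp qpp rhh ffzyb luo ulvbh vab ntgpg
Final line count: 15

Answer: 15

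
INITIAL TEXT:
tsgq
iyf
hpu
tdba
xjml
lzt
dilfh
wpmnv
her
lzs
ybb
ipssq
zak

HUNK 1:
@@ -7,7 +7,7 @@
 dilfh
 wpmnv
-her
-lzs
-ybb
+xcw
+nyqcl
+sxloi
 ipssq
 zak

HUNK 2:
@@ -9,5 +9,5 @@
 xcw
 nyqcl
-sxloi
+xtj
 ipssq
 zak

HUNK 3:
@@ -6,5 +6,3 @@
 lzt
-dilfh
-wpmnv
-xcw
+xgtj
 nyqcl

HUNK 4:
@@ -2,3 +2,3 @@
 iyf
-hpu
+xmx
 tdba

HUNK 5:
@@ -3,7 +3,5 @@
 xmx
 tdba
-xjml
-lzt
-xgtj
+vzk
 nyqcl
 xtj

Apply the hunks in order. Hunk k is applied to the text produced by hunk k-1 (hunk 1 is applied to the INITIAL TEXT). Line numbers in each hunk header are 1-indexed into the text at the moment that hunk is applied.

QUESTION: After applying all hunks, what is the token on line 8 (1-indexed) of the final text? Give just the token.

Hunk 1: at line 7 remove [her,lzs,ybb] add [xcw,nyqcl,sxloi] -> 13 lines: tsgq iyf hpu tdba xjml lzt dilfh wpmnv xcw nyqcl sxloi ipssq zak
Hunk 2: at line 9 remove [sxloi] add [xtj] -> 13 lines: tsgq iyf hpu tdba xjml lzt dilfh wpmnv xcw nyqcl xtj ipssq zak
Hunk 3: at line 6 remove [dilfh,wpmnv,xcw] add [xgtj] -> 11 lines: tsgq iyf hpu tdba xjml lzt xgtj nyqcl xtj ipssq zak
Hunk 4: at line 2 remove [hpu] add [xmx] -> 11 lines: tsgq iyf xmx tdba xjml lzt xgtj nyqcl xtj ipssq zak
Hunk 5: at line 3 remove [xjml,lzt,xgtj] add [vzk] -> 9 lines: tsgq iyf xmx tdba vzk nyqcl xtj ipssq zak
Final line 8: ipssq

Answer: ipssq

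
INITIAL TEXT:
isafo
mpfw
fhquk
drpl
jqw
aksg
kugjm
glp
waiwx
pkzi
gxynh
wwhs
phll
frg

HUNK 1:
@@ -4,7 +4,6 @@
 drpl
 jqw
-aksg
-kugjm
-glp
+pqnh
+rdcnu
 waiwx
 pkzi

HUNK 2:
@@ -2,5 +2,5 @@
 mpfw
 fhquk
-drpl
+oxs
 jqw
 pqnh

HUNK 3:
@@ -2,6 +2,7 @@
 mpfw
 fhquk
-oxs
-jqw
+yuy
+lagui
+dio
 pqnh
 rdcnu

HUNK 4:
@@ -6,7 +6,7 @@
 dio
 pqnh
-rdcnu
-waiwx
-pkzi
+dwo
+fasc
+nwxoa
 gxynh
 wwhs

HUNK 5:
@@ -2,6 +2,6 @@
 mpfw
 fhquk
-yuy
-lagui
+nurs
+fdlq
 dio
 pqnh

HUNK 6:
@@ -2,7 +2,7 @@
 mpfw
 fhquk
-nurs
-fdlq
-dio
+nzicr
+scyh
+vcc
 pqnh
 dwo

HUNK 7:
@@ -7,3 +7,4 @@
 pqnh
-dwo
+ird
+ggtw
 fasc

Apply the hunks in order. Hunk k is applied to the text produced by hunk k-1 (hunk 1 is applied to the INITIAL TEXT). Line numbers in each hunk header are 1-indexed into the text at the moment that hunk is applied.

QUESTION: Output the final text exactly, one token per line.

Answer: isafo
mpfw
fhquk
nzicr
scyh
vcc
pqnh
ird
ggtw
fasc
nwxoa
gxynh
wwhs
phll
frg

Derivation:
Hunk 1: at line 4 remove [aksg,kugjm,glp] add [pqnh,rdcnu] -> 13 lines: isafo mpfw fhquk drpl jqw pqnh rdcnu waiwx pkzi gxynh wwhs phll frg
Hunk 2: at line 2 remove [drpl] add [oxs] -> 13 lines: isafo mpfw fhquk oxs jqw pqnh rdcnu waiwx pkzi gxynh wwhs phll frg
Hunk 3: at line 2 remove [oxs,jqw] add [yuy,lagui,dio] -> 14 lines: isafo mpfw fhquk yuy lagui dio pqnh rdcnu waiwx pkzi gxynh wwhs phll frg
Hunk 4: at line 6 remove [rdcnu,waiwx,pkzi] add [dwo,fasc,nwxoa] -> 14 lines: isafo mpfw fhquk yuy lagui dio pqnh dwo fasc nwxoa gxynh wwhs phll frg
Hunk 5: at line 2 remove [yuy,lagui] add [nurs,fdlq] -> 14 lines: isafo mpfw fhquk nurs fdlq dio pqnh dwo fasc nwxoa gxynh wwhs phll frg
Hunk 6: at line 2 remove [nurs,fdlq,dio] add [nzicr,scyh,vcc] -> 14 lines: isafo mpfw fhquk nzicr scyh vcc pqnh dwo fasc nwxoa gxynh wwhs phll frg
Hunk 7: at line 7 remove [dwo] add [ird,ggtw] -> 15 lines: isafo mpfw fhquk nzicr scyh vcc pqnh ird ggtw fasc nwxoa gxynh wwhs phll frg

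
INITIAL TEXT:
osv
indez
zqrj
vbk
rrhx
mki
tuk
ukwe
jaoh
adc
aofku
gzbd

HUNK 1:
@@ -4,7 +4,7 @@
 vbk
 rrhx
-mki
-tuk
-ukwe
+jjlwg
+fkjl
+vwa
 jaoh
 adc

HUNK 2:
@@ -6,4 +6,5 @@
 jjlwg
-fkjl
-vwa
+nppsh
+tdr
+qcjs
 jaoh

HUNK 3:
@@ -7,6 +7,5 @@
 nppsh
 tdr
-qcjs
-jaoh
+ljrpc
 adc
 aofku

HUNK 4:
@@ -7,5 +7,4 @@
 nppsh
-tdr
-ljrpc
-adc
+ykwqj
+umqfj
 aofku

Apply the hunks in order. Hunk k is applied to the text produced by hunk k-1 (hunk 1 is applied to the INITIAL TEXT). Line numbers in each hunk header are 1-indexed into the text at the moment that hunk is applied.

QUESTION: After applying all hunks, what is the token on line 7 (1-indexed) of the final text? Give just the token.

Hunk 1: at line 4 remove [mki,tuk,ukwe] add [jjlwg,fkjl,vwa] -> 12 lines: osv indez zqrj vbk rrhx jjlwg fkjl vwa jaoh adc aofku gzbd
Hunk 2: at line 6 remove [fkjl,vwa] add [nppsh,tdr,qcjs] -> 13 lines: osv indez zqrj vbk rrhx jjlwg nppsh tdr qcjs jaoh adc aofku gzbd
Hunk 3: at line 7 remove [qcjs,jaoh] add [ljrpc] -> 12 lines: osv indez zqrj vbk rrhx jjlwg nppsh tdr ljrpc adc aofku gzbd
Hunk 4: at line 7 remove [tdr,ljrpc,adc] add [ykwqj,umqfj] -> 11 lines: osv indez zqrj vbk rrhx jjlwg nppsh ykwqj umqfj aofku gzbd
Final line 7: nppsh

Answer: nppsh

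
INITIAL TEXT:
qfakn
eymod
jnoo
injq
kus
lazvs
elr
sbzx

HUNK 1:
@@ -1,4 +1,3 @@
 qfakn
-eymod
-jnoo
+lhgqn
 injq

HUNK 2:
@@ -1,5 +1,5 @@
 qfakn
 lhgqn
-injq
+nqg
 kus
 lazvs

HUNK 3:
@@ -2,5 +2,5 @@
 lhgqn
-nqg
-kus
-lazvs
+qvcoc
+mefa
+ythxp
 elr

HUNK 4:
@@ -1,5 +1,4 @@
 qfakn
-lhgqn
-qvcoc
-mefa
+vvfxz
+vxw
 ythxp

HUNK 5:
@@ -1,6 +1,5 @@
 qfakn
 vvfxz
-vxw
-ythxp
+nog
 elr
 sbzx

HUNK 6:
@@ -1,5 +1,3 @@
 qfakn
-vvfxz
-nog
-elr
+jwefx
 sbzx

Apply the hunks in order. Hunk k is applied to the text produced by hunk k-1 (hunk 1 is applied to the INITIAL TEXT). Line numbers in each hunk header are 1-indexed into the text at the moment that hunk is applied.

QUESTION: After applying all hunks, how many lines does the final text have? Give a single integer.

Hunk 1: at line 1 remove [eymod,jnoo] add [lhgqn] -> 7 lines: qfakn lhgqn injq kus lazvs elr sbzx
Hunk 2: at line 1 remove [injq] add [nqg] -> 7 lines: qfakn lhgqn nqg kus lazvs elr sbzx
Hunk 3: at line 2 remove [nqg,kus,lazvs] add [qvcoc,mefa,ythxp] -> 7 lines: qfakn lhgqn qvcoc mefa ythxp elr sbzx
Hunk 4: at line 1 remove [lhgqn,qvcoc,mefa] add [vvfxz,vxw] -> 6 lines: qfakn vvfxz vxw ythxp elr sbzx
Hunk 5: at line 1 remove [vxw,ythxp] add [nog] -> 5 lines: qfakn vvfxz nog elr sbzx
Hunk 6: at line 1 remove [vvfxz,nog,elr] add [jwefx] -> 3 lines: qfakn jwefx sbzx
Final line count: 3

Answer: 3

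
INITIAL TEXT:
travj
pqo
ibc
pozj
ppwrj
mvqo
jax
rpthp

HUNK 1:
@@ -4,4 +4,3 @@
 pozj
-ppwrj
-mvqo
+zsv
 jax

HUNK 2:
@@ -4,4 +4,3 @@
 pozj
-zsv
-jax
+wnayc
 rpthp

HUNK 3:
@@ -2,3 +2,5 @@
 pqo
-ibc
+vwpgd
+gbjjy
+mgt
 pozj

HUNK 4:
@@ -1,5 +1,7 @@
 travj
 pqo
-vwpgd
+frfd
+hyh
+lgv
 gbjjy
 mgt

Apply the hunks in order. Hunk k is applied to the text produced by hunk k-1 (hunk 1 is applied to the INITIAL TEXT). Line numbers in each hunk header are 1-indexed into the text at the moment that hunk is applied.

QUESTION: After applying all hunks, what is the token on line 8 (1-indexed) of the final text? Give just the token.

Hunk 1: at line 4 remove [ppwrj,mvqo] add [zsv] -> 7 lines: travj pqo ibc pozj zsv jax rpthp
Hunk 2: at line 4 remove [zsv,jax] add [wnayc] -> 6 lines: travj pqo ibc pozj wnayc rpthp
Hunk 3: at line 2 remove [ibc] add [vwpgd,gbjjy,mgt] -> 8 lines: travj pqo vwpgd gbjjy mgt pozj wnayc rpthp
Hunk 4: at line 1 remove [vwpgd] add [frfd,hyh,lgv] -> 10 lines: travj pqo frfd hyh lgv gbjjy mgt pozj wnayc rpthp
Final line 8: pozj

Answer: pozj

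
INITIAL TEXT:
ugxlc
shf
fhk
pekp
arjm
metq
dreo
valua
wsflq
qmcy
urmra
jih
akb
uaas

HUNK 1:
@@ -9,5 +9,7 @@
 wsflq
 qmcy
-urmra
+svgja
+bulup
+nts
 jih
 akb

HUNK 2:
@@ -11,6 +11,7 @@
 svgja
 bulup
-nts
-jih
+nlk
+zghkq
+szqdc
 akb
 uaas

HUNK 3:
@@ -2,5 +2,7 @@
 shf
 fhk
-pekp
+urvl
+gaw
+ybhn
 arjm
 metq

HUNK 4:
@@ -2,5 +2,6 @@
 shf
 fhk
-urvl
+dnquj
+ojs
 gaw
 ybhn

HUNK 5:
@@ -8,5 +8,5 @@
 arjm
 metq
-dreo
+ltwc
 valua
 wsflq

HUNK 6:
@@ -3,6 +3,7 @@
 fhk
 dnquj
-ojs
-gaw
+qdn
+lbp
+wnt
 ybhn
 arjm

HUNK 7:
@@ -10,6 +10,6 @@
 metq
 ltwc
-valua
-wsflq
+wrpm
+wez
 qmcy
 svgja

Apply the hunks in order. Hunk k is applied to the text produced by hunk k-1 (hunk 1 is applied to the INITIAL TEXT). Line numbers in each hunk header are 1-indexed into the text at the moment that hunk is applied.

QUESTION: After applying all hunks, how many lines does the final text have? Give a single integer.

Answer: 21

Derivation:
Hunk 1: at line 9 remove [urmra] add [svgja,bulup,nts] -> 16 lines: ugxlc shf fhk pekp arjm metq dreo valua wsflq qmcy svgja bulup nts jih akb uaas
Hunk 2: at line 11 remove [nts,jih] add [nlk,zghkq,szqdc] -> 17 lines: ugxlc shf fhk pekp arjm metq dreo valua wsflq qmcy svgja bulup nlk zghkq szqdc akb uaas
Hunk 3: at line 2 remove [pekp] add [urvl,gaw,ybhn] -> 19 lines: ugxlc shf fhk urvl gaw ybhn arjm metq dreo valua wsflq qmcy svgja bulup nlk zghkq szqdc akb uaas
Hunk 4: at line 2 remove [urvl] add [dnquj,ojs] -> 20 lines: ugxlc shf fhk dnquj ojs gaw ybhn arjm metq dreo valua wsflq qmcy svgja bulup nlk zghkq szqdc akb uaas
Hunk 5: at line 8 remove [dreo] add [ltwc] -> 20 lines: ugxlc shf fhk dnquj ojs gaw ybhn arjm metq ltwc valua wsflq qmcy svgja bulup nlk zghkq szqdc akb uaas
Hunk 6: at line 3 remove [ojs,gaw] add [qdn,lbp,wnt] -> 21 lines: ugxlc shf fhk dnquj qdn lbp wnt ybhn arjm metq ltwc valua wsflq qmcy svgja bulup nlk zghkq szqdc akb uaas
Hunk 7: at line 10 remove [valua,wsflq] add [wrpm,wez] -> 21 lines: ugxlc shf fhk dnquj qdn lbp wnt ybhn arjm metq ltwc wrpm wez qmcy svgja bulup nlk zghkq szqdc akb uaas
Final line count: 21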